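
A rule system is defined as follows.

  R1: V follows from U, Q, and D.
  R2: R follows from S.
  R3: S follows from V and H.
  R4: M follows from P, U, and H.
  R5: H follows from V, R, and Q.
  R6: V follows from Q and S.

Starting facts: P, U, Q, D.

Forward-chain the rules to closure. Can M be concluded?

M would need P, U, and H (R4), but H is never established.

No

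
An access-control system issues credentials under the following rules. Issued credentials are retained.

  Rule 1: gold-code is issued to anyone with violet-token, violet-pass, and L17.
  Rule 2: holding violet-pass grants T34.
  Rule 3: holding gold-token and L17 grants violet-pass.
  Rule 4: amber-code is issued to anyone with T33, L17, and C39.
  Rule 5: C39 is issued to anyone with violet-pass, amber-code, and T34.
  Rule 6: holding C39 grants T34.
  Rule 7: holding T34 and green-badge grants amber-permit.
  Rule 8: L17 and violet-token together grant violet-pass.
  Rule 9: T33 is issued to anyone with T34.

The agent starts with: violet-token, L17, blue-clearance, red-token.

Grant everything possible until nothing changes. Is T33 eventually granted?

Yes

Holding L17 and violet-token grants violet-pass (Rule 8).
Holding violet-pass grants T34 (Rule 2).
Holding T34 grants T33 (Rule 9).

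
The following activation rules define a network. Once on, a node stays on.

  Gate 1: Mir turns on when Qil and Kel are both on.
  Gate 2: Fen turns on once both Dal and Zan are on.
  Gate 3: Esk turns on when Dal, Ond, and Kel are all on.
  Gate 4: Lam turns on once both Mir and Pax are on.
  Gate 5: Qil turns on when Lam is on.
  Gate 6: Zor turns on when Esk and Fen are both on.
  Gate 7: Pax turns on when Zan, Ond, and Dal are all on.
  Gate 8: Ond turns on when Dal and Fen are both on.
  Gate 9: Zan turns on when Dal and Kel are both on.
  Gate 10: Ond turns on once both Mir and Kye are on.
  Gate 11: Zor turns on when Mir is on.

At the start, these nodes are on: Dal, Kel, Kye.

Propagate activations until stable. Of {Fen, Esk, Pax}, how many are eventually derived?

Gate 9: Dal and Kel on → Zan on.
Gate 2: Dal and Zan on → Fen on.
Dal and Fen are on, so Ond turns on (Gate 8).
Dal, Ond, and Kel are on, so Esk turns on (Gate 3).
Gate 7: Zan, Ond, and Dal on → Pax on.
Fen: reached.
Esk: reached.
Pax: reached.
All 3 are reached.

3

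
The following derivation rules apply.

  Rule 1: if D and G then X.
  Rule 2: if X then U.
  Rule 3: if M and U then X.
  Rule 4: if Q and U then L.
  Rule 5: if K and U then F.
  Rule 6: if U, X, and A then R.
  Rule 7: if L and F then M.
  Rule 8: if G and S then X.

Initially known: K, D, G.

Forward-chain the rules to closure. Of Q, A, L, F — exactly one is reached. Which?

From D and G, Rule 1 gives X.
X holds, so U follows (Rule 2).
K and U hold, so F follows (Rule 5).
L would need Q and U (Rule 4), but Q is never established. No rule produces A, and it is not given. No rule produces Q, and it is not given.

F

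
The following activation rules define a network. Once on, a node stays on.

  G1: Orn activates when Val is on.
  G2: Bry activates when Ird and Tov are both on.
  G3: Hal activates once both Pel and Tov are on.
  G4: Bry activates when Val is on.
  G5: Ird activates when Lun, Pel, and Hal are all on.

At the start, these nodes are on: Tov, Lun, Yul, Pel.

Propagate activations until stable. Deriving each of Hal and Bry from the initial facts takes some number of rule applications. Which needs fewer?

Hal: Pel and Tov are on, so Hal activates (G3). [1 rule application]
Bry: G3: Pel and Tov on → Hal on. G5: Lun, Pel, and Hal on → Ird on. Ird and Tov are on, so Bry activates (G2). [3 rule applications]
Hal needs fewer.

Hal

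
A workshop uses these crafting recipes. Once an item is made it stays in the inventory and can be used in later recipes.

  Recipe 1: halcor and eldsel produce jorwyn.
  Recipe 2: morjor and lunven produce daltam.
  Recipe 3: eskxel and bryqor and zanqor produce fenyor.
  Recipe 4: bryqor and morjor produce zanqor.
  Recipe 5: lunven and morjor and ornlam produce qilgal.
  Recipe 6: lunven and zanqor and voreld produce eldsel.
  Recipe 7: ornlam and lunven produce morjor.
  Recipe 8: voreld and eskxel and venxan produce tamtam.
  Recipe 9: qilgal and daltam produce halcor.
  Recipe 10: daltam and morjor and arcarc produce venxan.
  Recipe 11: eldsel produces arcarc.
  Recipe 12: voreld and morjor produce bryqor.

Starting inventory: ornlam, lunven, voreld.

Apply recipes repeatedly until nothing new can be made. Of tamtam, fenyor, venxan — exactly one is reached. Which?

Using Recipe 7, ornlam and lunven make morjor.
morjor and lunven → daltam (Recipe 2).
Using Recipe 12, voreld and morjor make bryqor.
Using Recipe 4, bryqor and morjor make zanqor.
Using Recipe 6, lunven, zanqor, and voreld make eldsel.
Using Recipe 11, eldsel makes arcarc.
daltam and morjor and arcarc → venxan (Recipe 10).
tamtam would need voreld, eskxel, and venxan (Recipe 8), but eskxel is never obtained. fenyor would need eskxel, bryqor, and zanqor (Recipe 3), but eskxel is never obtained.

venxan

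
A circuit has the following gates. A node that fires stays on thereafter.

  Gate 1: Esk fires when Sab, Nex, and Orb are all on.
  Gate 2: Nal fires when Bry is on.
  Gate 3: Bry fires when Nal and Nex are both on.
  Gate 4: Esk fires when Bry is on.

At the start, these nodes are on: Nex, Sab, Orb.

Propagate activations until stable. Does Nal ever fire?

Nal would need Bry (Gate 2), but Bry never turns on.

No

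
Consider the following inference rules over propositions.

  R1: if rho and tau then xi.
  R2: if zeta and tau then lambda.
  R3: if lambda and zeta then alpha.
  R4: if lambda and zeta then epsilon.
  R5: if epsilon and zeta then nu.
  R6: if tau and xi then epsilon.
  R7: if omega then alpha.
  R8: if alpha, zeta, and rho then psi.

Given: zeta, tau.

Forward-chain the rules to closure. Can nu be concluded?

Yes

From zeta and tau, R2 gives lambda.
lambda and zeta hold, so epsilon follows (R4).
From epsilon and zeta, R5 gives nu.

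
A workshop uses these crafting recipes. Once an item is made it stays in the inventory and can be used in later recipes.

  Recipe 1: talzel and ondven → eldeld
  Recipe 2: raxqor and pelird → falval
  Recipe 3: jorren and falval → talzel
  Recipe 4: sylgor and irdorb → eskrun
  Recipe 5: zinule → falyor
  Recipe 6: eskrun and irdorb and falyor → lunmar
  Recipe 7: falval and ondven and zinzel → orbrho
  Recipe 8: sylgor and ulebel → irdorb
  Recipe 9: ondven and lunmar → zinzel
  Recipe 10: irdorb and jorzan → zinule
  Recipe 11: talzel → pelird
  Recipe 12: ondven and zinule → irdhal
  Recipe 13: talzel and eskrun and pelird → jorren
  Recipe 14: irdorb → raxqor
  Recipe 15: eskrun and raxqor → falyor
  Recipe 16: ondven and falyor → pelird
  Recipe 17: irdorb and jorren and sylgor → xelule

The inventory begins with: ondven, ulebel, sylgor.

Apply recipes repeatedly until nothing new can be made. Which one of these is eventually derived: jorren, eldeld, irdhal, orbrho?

Using Recipe 8, sylgor and ulebel make irdorb.
irdorb → raxqor (Recipe 14).
Using Recipe 4, sylgor and irdorb make eskrun.
eskrun and raxqor → falyor (Recipe 15).
eskrun and irdorb and falyor → lunmar (Recipe 6).
ondven and falyor → pelird (Recipe 16).
raxqor and pelird → falval (Recipe 2).
Using Recipe 9, ondven and lunmar make zinzel.
Using Recipe 7, falval, ondven, and zinzel make orbrho.
irdhal would need ondven and zinule (Recipe 12), but zinule is never obtained. jorren would need talzel, eskrun, and pelird (Recipe 13), but talzel is never obtained. eldeld would need talzel and ondven (Recipe 1), but talzel is never obtained.

orbrho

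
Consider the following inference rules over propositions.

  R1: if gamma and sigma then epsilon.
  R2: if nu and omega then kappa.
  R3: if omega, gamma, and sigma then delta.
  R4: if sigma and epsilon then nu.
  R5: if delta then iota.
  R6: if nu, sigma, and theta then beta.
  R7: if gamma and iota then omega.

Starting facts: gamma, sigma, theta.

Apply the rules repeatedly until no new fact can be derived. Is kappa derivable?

No

kappa would need nu and omega (R2), but omega is never established.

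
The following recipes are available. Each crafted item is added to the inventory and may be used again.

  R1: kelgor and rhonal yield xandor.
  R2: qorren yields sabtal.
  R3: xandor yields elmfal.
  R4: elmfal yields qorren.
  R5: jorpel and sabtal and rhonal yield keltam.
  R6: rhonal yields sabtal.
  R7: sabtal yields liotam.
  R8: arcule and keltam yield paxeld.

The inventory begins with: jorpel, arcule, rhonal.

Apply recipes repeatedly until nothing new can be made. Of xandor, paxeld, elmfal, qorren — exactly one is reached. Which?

Using R6, rhonal makes sabtal.
Using R5, jorpel, sabtal, and rhonal make keltam.
Using R8, arcule and keltam make paxeld.
qorren would need elmfal (R4), but elmfal is never obtained. elmfal would need xandor (R3), but xandor is never obtained. xandor would need kelgor and rhonal (R1), but kelgor is never obtained.

paxeld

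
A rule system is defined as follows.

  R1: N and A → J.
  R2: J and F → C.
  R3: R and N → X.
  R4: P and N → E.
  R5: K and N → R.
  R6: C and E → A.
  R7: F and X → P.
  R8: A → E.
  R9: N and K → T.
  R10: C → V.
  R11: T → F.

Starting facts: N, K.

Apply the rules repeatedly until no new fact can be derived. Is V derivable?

V would need C (R10), but C is never established.

No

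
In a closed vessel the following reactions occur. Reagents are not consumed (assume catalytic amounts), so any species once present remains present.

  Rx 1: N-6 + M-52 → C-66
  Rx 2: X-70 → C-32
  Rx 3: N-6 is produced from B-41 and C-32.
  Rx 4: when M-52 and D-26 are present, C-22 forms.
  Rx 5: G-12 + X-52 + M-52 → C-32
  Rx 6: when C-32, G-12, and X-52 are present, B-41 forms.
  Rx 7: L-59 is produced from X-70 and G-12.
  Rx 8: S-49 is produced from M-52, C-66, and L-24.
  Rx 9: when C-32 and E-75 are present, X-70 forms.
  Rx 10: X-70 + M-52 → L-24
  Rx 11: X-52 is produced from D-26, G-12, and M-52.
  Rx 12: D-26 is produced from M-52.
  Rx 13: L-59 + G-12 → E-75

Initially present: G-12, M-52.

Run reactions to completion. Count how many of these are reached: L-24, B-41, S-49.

M-52 present → D-26 forms (Rx 12).
D-26, G-12, and M-52 present → X-52 forms (Rx 11).
G-12, X-52, and M-52 present → C-32 forms (Rx 5).
C-32, G-12, and X-52 present → B-41 forms (Rx 6).
L-24 would need X-70 and M-52 (Rx 10), but X-70 never forms.
B-41: reached.
S-49 would need M-52, C-66, and L-24 (Rx 8), but L-24 never forms.
Reached: B-41 — 1 of the 3.

1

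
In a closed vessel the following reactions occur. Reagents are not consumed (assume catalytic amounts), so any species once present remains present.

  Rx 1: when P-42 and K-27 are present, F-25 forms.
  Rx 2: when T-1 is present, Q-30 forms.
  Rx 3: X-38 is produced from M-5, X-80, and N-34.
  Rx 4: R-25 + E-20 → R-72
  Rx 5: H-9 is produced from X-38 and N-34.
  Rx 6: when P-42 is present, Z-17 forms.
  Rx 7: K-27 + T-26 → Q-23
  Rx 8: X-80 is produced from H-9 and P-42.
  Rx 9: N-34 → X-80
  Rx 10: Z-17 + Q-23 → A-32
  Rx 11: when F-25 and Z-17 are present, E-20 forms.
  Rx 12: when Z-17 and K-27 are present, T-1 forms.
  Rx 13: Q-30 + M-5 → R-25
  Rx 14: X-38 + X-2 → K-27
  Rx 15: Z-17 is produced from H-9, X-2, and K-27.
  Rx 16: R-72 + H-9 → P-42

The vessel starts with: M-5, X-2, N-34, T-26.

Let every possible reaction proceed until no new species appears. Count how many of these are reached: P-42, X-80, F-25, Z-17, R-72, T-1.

N-34 present → X-80 forms (Rx 9).
M-5, X-80, and N-34 present → X-38 forms (Rx 3).
X-38 and N-34 present → H-9 forms (Rx 5).
X-38 and X-2 present → K-27 forms (Rx 14).
H-9, X-2, and K-27 present → Z-17 forms (Rx 15).
Z-17 and K-27 present → T-1 forms (Rx 12).
P-42 would need R-72 and H-9 (Rx 16), but R-72 never forms.
X-80: reached.
F-25 would need P-42 and K-27 (Rx 1), but P-42 never forms.
Z-17: reached.
R-72 would need R-25 and E-20 (Rx 4), but E-20 never forms.
T-1: reached.
Reached: X-80, Z-17, and T-1 — 3 of the 6.

3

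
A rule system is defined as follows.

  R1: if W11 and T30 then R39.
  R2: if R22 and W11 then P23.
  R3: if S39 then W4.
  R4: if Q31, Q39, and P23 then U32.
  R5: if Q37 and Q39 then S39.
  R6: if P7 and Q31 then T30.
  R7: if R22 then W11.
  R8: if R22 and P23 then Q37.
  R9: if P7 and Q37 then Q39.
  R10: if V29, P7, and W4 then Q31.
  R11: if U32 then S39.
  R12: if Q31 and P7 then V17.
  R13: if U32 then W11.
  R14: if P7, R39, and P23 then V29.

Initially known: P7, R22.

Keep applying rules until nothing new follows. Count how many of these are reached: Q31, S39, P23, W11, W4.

4

R22 holds, so W11 follows (R7).
From R22 and W11, R2 gives P23.
R22 and P23 hold, so Q37 follows (R8).
From P7 and Q37, R9 gives Q39.
From Q37 and Q39, R5 gives S39.
From S39, R3 gives W4.
Q31 would need V29, P7, and W4 (R10), but V29 is never established.
S39: reached.
P23: reached.
W11: reached.
W4: reached.
Reached: S39, P23, W11, and W4 — 4 of the 5.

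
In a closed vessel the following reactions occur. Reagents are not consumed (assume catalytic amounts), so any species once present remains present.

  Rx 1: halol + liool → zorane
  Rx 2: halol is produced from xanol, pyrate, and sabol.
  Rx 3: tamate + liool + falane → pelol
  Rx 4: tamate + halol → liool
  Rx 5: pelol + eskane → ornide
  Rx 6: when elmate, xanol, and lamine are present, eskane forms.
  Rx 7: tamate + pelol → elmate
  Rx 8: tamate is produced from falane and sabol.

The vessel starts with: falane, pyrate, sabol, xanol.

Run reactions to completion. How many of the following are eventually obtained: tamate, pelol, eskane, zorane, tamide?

xanol, pyrate, and sabol present → halol forms (Rx 2).
falane and sabol present → tamate forms (Rx 8).
tamate and halol present → liool forms (Rx 4).
tamate, liool, and falane present → pelol forms (Rx 3).
halol and liool present → zorane forms (Rx 1).
tamate: reached.
pelol: reached.
eskane would need elmate, xanol, and lamine (Rx 6), but lamine never forms.
zorane: reached.
No rule produces tamide, and it is not given.
Reached: tamate, pelol, and zorane — 3 of the 5.

3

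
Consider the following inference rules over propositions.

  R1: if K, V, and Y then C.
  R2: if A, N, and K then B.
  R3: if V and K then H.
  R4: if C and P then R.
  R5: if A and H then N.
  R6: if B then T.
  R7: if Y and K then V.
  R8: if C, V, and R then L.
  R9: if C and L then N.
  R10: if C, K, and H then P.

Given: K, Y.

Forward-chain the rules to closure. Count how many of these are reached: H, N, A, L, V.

4

Y and K hold, so V follows (R7).
K, V, and Y hold, so C follows (R1).
V and K hold, so H follows (R3).
From C, K, and H, R10 gives P.
From C and P, R4 gives R.
C, V, and R hold, so L follows (R8).
C and L hold, so N follows (R9).
H: reached.
N: reached.
No rule produces A, and it is not given.
L: reached.
V: reached.
Reached: H, N, L, and V — 4 of the 5.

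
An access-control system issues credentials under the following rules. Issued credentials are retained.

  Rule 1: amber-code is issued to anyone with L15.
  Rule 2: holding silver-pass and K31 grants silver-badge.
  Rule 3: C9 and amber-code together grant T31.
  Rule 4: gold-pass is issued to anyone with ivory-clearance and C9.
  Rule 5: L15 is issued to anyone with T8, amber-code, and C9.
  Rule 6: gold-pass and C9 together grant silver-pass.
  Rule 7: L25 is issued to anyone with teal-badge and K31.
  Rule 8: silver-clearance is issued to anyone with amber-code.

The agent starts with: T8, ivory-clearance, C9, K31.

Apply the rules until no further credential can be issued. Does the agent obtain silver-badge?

Yes

Holding ivory-clearance and C9 grants gold-pass (Rule 4).
Holding gold-pass and C9 grants silver-pass (Rule 6).
Holding silver-pass and K31 grants silver-badge (Rule 2).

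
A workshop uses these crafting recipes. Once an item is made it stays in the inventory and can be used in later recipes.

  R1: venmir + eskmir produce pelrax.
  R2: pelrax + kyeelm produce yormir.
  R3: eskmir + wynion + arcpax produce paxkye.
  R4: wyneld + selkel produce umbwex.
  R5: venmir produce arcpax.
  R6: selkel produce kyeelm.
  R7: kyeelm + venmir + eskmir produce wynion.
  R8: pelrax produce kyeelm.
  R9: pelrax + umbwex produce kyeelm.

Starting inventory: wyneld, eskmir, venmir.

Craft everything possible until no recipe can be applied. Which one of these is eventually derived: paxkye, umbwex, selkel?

Using R5, venmir makes arcpax.
venmir + eskmir → pelrax (R1).
pelrax → kyeelm (R8).
Using R7, kyeelm, venmir, and eskmir make wynion.
Using R3, eskmir, wynion, and arcpax make paxkye.
No rule produces selkel, and it is not given. umbwex would need wyneld and selkel (R4), but selkel is never obtained.

paxkye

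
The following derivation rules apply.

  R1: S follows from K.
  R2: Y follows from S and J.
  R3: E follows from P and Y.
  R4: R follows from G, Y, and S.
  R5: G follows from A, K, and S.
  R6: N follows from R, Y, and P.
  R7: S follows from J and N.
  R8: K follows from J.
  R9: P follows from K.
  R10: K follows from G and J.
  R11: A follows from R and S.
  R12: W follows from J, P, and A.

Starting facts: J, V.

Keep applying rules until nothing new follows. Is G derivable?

G would need A, K, and S (R5), but A is never established.

No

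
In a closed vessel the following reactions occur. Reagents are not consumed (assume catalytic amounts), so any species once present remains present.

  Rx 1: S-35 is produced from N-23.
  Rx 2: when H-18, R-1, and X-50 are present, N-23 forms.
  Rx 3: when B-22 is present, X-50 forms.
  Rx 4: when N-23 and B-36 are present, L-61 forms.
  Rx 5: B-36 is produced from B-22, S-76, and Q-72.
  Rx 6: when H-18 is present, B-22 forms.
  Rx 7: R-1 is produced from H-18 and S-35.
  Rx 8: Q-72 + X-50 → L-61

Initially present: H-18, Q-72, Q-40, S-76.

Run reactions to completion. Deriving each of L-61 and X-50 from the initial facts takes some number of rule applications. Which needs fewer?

X-50: H-18 present → B-22 forms (Rx 6). B-22 present → X-50 forms (Rx 3). [2 rule applications]
L-61: H-18 present → B-22 forms (Rx 6). B-22 present → X-50 forms (Rx 3). Q-72 and X-50 present → L-61 forms (Rx 8). [3 rule applications]
X-50 needs fewer.

X-50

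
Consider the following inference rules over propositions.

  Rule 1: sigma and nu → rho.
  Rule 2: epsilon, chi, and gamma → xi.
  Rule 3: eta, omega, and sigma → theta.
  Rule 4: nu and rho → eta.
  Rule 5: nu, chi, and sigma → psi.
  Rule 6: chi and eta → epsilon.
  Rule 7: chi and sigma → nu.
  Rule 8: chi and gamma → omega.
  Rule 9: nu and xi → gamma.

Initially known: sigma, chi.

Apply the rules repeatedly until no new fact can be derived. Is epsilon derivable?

chi and sigma hold, so nu follows (Rule 7).
From sigma and nu, Rule 1 gives rho.
nu and rho hold, so eta follows (Rule 4).
chi and eta hold, so epsilon follows (Rule 6).

Yes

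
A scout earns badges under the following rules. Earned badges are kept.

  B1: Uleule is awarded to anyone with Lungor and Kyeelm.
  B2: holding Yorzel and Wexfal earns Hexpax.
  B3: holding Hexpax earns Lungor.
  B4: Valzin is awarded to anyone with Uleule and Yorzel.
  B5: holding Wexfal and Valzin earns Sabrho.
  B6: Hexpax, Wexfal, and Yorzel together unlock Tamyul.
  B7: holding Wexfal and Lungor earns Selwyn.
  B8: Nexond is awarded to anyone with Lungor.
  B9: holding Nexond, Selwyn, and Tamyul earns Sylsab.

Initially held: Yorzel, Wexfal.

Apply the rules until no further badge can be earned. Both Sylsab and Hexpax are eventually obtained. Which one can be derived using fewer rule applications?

Hexpax

Hexpax: With Yorzel and Wexfal, Hexpax is earned (B2). [1 rule application]
Sylsab: With Yorzel and Wexfal, Hexpax is earned (B2). With Hexpax, Lungor is earned (B3). With Hexpax, Wexfal, and Yorzel, Tamyul is earned (B6). With Wexfal and Lungor, Selwyn is earned (B7). With Lungor, Nexond is earned (B8). With Nexond, Selwyn, and Tamyul, Sylsab is earned (B9). [6 rule applications]
Hexpax needs fewer.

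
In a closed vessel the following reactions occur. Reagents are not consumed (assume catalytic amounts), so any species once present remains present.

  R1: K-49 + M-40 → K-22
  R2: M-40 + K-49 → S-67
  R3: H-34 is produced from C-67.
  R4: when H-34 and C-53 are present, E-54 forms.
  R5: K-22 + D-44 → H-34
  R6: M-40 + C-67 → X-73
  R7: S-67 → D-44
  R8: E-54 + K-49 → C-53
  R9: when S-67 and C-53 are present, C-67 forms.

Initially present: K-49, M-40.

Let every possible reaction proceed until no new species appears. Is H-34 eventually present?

Yes

M-40 and K-49 present → S-67 forms (R2).
K-49 and M-40 present → K-22 forms (R1).
S-67 present → D-44 forms (R7).
K-22 and D-44 present → H-34 forms (R5).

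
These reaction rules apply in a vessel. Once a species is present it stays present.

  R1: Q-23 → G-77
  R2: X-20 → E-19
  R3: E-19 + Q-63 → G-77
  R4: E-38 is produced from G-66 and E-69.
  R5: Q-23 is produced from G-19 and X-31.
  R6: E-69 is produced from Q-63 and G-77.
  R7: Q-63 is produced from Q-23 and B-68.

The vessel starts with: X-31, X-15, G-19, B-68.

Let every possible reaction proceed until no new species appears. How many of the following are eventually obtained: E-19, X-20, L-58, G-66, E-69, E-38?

1

G-19 and X-31 present → Q-23 forms (R5).
Q-23 present → G-77 forms (R1).
Q-23 and B-68 present → Q-63 forms (R7).
Q-63 and G-77 present → E-69 forms (R6).
E-19 would need X-20 (R2), but X-20 never forms.
No rule produces X-20, and it is not given.
No rule produces L-58, and it is not given.
No rule produces G-66, and it is not given.
E-69: reached.
E-38 would need G-66 and E-69 (R4), but G-66 never forms.
Reached: E-69 — 1 of the 6.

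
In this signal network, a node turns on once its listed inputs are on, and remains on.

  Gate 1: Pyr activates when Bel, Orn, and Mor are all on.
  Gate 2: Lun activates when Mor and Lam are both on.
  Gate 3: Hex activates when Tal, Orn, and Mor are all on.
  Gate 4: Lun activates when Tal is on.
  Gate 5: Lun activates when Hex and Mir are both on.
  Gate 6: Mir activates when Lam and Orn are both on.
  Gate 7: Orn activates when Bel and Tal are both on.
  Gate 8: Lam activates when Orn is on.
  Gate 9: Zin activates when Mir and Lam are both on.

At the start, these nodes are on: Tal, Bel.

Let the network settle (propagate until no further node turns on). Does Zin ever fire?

Gate 7: Bel and Tal on → Orn on.
Orn is on, so Lam activates (Gate 8).
Gate 6: Lam and Orn on → Mir on.
Gate 9: Mir and Lam on → Zin on.

Yes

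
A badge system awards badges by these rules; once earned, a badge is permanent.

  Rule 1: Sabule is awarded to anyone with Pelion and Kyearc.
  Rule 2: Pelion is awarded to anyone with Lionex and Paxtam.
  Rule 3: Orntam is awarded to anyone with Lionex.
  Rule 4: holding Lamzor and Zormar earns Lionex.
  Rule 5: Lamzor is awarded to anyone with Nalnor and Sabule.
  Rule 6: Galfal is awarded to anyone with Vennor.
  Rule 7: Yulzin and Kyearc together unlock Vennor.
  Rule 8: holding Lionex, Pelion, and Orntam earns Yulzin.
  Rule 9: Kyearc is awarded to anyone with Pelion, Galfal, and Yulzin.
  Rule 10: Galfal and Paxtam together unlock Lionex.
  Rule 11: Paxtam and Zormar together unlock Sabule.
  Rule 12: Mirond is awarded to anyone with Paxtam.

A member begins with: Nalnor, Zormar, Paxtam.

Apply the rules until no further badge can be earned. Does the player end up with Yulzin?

Yes

With Paxtam and Zormar, Sabule is earned (Rule 11).
With Nalnor and Sabule, Lamzor is earned (Rule 5).
With Lamzor and Zormar, Lionex is earned (Rule 4).
With Lionex and Paxtam, Pelion is earned (Rule 2).
With Lionex, Orntam is earned (Rule 3).
With Lionex, Pelion, and Orntam, Yulzin is earned (Rule 8).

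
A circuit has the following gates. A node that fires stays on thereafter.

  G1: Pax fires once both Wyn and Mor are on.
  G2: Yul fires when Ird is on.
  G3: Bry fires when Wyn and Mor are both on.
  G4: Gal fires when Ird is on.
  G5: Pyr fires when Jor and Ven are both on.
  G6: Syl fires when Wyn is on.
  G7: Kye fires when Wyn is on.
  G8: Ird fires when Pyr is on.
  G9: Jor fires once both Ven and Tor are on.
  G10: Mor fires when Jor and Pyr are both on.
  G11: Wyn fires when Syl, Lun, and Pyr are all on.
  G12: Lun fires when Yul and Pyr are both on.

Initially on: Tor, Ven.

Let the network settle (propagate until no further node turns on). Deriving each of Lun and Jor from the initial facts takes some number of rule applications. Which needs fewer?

Jor: Ven and Tor are on, so Jor fires (G9). [1 rule application]
Lun: G9: Ven and Tor on → Jor on. G5: Jor and Ven on → Pyr on. G8: Pyr on → Ird on. G2: Ird on → Yul on. G12: Yul and Pyr on → Lun on. [5 rule applications]
Jor needs fewer.

Jor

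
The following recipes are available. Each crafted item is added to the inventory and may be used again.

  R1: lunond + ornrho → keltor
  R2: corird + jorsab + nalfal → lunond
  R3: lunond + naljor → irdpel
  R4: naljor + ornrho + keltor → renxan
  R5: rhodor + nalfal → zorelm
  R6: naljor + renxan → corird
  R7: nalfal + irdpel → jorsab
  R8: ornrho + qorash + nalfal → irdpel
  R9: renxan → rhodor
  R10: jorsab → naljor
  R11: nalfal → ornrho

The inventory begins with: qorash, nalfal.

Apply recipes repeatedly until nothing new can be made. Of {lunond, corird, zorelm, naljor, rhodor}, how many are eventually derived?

nalfal → ornrho (R11).
Using R8, ornrho, qorash, and nalfal make irdpel.
nalfal + irdpel → jorsab (R7).
jorsab → naljor (R10).
lunond would need corird, jorsab, and nalfal (R2), but corird is never obtained.
corird would need naljor and renxan (R6), but renxan is never obtained.
zorelm would need rhodor and nalfal (R5), but rhodor is never obtained.
naljor: reached.
rhodor would need renxan (R9), but renxan is never obtained.
Reached: naljor — 1 of the 5.

1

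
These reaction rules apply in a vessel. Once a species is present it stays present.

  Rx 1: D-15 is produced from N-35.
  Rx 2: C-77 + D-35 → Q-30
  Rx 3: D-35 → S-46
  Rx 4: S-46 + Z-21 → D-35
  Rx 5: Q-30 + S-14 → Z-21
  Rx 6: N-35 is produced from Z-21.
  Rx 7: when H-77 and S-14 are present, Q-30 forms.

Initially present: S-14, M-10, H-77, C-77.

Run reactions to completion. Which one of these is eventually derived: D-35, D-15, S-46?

H-77 and S-14 present → Q-30 forms (Rx 7).
Q-30 and S-14 present → Z-21 forms (Rx 5).
Z-21 present → N-35 forms (Rx 6).
N-35 present → D-15 forms (Rx 1).
S-46 would need D-35 (Rx 3), but D-35 never forms. D-35 would need S-46 and Z-21 (Rx 4), but S-46 never forms.

D-15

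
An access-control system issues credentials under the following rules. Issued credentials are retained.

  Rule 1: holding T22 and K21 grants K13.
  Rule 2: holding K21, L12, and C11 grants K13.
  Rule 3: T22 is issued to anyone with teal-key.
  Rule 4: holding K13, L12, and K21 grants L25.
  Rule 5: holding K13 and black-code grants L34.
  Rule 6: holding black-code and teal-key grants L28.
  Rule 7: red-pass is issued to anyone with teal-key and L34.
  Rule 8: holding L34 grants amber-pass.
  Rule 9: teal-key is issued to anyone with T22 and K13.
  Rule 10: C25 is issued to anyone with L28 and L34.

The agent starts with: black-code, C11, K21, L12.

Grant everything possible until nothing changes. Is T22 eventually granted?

T22 would need teal-key (Rule 3), but teal-key is never granted.

No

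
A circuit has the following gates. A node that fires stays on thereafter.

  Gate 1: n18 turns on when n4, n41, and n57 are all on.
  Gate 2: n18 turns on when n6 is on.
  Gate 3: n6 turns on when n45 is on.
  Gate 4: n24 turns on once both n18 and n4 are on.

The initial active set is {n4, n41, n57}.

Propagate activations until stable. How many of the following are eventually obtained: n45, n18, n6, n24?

n4, n41, and n57 are on, so n18 turns on (Gate 1).
Gate 4: n18 and n4 on → n24 on.
No rule produces n45, and it is not given.
n18: reached.
n6 would need n45 (Gate 3), but n45 never turns on.
n24: reached.
Reached: n18 and n24 — 2 of the 4.

2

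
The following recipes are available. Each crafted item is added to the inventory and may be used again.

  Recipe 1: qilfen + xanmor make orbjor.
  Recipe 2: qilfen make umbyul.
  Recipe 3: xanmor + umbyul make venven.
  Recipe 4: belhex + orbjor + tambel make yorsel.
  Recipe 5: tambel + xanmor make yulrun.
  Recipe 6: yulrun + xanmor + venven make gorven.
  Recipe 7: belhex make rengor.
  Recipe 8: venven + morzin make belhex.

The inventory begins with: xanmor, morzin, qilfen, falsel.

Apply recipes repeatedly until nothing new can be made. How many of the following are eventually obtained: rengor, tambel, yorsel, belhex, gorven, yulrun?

Using Recipe 2, qilfen makes umbyul.
Using Recipe 3, xanmor and umbyul make venven.
venven + morzin → belhex (Recipe 8).
belhex → rengor (Recipe 7).
rengor: reached.
No rule produces tambel, and it is not given.
yorsel would need belhex, orbjor, and tambel (Recipe 4), but tambel is never obtained.
belhex: reached.
gorven would need yulrun, xanmor, and venven (Recipe 6), but yulrun is never obtained.
yulrun would need tambel and xanmor (Recipe 5), but tambel is never obtained.
Reached: rengor and belhex — 2 of the 6.

2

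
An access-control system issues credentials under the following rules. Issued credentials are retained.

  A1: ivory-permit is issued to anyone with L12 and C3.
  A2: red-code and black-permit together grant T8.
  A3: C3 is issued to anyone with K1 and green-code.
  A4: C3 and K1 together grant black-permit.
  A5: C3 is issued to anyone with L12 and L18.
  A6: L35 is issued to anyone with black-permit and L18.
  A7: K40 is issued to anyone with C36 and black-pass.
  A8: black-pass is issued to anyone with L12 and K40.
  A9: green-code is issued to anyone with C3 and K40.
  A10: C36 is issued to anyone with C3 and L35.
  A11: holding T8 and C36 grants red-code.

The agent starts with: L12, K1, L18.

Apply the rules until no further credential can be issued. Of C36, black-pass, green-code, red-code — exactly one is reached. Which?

Holding L12 and L18 grants C3 (A5).
Holding C3 and K1 grants black-permit (A4).
Holding black-permit and L18 grants L35 (A6).
Holding C3 and L35 grants C36 (A10).
green-code would need C3 and K40 (A9), but K40 is never granted. black-pass would need L12 and K40 (A8), but K40 is never granted. red-code would need T8 and C36 (A11), but T8 is never granted.

C36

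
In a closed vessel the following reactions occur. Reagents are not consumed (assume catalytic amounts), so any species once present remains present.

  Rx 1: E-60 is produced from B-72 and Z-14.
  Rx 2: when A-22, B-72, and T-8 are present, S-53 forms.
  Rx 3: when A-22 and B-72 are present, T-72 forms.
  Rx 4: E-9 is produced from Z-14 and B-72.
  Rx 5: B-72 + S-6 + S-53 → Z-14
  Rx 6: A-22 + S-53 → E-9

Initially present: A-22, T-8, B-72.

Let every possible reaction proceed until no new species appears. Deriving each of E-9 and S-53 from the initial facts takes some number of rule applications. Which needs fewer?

S-53: A-22, B-72, and T-8 present → S-53 forms (Rx 2). [1 rule application]
E-9: A-22, B-72, and T-8 present → S-53 forms (Rx 2). A-22 and S-53 present → E-9 forms (Rx 6). [2 rule applications]
S-53 needs fewer.

S-53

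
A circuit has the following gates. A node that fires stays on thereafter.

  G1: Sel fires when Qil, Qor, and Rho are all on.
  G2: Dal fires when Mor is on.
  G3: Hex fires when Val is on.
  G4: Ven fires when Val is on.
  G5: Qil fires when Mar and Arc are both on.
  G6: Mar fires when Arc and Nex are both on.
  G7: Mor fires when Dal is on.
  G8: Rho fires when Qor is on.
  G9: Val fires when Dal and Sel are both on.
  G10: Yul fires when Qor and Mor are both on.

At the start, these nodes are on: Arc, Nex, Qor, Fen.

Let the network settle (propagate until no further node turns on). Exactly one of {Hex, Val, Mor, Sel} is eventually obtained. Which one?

G8: Qor on → Rho on.
Arc and Nex are on, so Mar fires (G6).
Mar and Arc are on, so Qil fires (G5).
G1: Qil, Qor, and Rho on → Sel on.
Val would need Dal and Sel (G9), but Dal never turns on. Mor would need Dal (G7), but Dal never turns on. Hex would need Val (G3), but Val never turns on.

Sel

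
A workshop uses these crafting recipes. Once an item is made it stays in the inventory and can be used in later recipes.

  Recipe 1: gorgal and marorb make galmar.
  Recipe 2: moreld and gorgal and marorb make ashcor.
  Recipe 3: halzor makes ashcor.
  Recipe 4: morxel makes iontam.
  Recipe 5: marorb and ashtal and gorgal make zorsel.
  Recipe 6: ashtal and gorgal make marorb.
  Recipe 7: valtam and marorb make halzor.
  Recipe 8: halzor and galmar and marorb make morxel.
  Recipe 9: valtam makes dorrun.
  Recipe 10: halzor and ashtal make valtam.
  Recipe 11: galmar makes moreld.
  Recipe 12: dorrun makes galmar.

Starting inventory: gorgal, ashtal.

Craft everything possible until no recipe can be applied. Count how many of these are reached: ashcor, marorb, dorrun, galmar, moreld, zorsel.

ashtal and gorgal → marorb (Recipe 6).
Using Recipe 1, gorgal and marorb make galmar.
marorb and ashtal and gorgal → zorsel (Recipe 5).
Using Recipe 11, galmar makes moreld.
Using Recipe 2, moreld, gorgal, and marorb make ashcor.
ashcor: reached.
marorb: reached.
dorrun would need valtam (Recipe 9), but valtam is never obtained.
galmar: reached.
moreld: reached.
zorsel: reached.
Reached: ashcor, marorb, galmar, moreld, and zorsel — 5 of the 6.

5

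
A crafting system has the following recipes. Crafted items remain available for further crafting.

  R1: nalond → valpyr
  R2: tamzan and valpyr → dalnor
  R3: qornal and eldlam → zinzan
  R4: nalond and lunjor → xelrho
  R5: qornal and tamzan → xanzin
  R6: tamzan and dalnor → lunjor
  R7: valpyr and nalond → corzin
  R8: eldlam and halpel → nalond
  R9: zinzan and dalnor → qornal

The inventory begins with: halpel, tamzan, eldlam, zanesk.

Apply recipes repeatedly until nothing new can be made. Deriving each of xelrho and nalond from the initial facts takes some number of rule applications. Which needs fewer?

nalond: Using R8, eldlam and halpel make nalond. [1 rule application]
xelrho: Using R8, eldlam and halpel make nalond. nalond → valpyr (R1). Using R2, tamzan and valpyr make dalnor. tamzan and dalnor → lunjor (R6). nalond and lunjor → xelrho (R4). [5 rule applications]
nalond needs fewer.

nalond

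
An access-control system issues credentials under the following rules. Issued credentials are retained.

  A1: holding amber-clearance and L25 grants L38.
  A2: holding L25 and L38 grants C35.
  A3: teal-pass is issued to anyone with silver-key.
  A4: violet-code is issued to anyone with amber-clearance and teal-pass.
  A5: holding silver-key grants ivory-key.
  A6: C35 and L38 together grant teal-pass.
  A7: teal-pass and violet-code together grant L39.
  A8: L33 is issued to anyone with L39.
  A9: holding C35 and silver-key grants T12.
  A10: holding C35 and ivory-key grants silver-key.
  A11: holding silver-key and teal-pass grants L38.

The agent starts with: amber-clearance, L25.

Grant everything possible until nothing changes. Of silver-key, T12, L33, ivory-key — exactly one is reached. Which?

Holding amber-clearance and L25 grants L38 (A1).
Holding L25 and L38 grants C35 (A2).
Holding C35 and L38 grants teal-pass (A6).
Holding amber-clearance and teal-pass grants violet-code (A4).
Holding teal-pass and violet-code grants L39 (A7).
Holding L39 grants L33 (A8).
silver-key would need C35 and ivory-key (A10), but ivory-key is never granted. T12 would need C35 and silver-key (A9), but silver-key is never granted. ivory-key would need silver-key (A5), but silver-key is never granted.

L33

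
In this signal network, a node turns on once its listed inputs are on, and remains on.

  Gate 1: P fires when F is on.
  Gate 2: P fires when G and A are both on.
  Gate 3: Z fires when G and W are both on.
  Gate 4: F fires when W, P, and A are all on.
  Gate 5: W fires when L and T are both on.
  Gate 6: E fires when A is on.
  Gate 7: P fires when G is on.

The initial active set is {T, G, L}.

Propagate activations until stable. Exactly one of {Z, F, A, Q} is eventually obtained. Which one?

Z

L and T are on, so W fires (Gate 5).
Gate 3: G and W on → Z on.
No rule produces Q, and it is not given. No rule produces A, and it is not given. F would need W, P, and A (Gate 4), but A never turns on.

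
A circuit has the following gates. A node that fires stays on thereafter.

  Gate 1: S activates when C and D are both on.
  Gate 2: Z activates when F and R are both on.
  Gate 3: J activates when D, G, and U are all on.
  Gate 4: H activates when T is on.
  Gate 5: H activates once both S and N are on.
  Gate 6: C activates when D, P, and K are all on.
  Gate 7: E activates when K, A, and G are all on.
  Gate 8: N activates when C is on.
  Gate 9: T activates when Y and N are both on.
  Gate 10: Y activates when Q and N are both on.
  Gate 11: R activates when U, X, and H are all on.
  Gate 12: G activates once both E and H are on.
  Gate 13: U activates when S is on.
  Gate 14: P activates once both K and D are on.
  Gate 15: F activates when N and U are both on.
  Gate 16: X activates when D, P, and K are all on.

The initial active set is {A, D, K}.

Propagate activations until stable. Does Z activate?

Gate 14: K and D on → P on.
Gate 6: D, P, and K on → C on.
Gate 16: D, P, and K on → X on.
C is on, so N activates (Gate 8).
Gate 1: C and D on → S on.
Gate 13: S on → U on.
Gate 5: S and N on → H on.
Gate 15: N and U on → F on.
U, X, and H are on, so R activates (Gate 11).
F and R are on, so Z activates (Gate 2).

Yes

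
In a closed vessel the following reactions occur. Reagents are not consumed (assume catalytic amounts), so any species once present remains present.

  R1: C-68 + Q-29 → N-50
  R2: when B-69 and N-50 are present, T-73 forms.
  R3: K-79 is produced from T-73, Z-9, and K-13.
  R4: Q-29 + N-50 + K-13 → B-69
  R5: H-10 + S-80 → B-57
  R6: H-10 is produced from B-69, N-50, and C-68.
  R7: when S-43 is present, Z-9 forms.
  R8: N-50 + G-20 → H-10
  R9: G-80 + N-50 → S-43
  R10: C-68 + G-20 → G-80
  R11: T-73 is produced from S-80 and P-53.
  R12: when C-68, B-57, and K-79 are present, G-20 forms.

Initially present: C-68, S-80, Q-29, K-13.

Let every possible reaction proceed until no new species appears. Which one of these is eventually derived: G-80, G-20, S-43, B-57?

B-57

C-68 and Q-29 present → N-50 forms (R1).
Q-29, N-50, and K-13 present → B-69 forms (R4).
B-69, N-50, and C-68 present → H-10 forms (R6).
H-10 and S-80 present → B-57 forms (R5).
G-20 would need C-68, B-57, and K-79 (R12), but K-79 never forms. S-43 would need G-80 and N-50 (R9), but G-80 never forms. G-80 would need C-68 and G-20 (R10), but G-20 never forms.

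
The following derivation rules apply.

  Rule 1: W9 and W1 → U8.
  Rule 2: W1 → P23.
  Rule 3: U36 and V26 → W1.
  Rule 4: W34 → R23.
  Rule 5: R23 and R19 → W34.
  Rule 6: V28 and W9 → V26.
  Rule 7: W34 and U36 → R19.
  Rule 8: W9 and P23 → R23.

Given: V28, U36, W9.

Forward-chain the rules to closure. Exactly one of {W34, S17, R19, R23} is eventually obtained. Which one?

From V28 and W9, Rule 6 gives V26.
From U36 and V26, Rule 3 gives W1.
From W1, Rule 2 gives P23.
W9 and P23 hold, so R23 follows (Rule 8).
R19 would need W34 and U36 (Rule 7), but W34 is never established. W34 would need R23 and R19 (Rule 5), but R19 is never established. No rule produces S17, and it is not given.

R23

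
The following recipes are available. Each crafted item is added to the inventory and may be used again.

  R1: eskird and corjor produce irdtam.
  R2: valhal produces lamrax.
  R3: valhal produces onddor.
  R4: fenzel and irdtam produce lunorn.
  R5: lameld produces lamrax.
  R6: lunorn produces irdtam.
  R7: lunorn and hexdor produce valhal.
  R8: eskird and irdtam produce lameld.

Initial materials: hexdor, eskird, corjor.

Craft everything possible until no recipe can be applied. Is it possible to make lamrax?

Yes

eskird and corjor → irdtam (R1).
Using R8, eskird and irdtam make lameld.
lameld → lamrax (R5).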